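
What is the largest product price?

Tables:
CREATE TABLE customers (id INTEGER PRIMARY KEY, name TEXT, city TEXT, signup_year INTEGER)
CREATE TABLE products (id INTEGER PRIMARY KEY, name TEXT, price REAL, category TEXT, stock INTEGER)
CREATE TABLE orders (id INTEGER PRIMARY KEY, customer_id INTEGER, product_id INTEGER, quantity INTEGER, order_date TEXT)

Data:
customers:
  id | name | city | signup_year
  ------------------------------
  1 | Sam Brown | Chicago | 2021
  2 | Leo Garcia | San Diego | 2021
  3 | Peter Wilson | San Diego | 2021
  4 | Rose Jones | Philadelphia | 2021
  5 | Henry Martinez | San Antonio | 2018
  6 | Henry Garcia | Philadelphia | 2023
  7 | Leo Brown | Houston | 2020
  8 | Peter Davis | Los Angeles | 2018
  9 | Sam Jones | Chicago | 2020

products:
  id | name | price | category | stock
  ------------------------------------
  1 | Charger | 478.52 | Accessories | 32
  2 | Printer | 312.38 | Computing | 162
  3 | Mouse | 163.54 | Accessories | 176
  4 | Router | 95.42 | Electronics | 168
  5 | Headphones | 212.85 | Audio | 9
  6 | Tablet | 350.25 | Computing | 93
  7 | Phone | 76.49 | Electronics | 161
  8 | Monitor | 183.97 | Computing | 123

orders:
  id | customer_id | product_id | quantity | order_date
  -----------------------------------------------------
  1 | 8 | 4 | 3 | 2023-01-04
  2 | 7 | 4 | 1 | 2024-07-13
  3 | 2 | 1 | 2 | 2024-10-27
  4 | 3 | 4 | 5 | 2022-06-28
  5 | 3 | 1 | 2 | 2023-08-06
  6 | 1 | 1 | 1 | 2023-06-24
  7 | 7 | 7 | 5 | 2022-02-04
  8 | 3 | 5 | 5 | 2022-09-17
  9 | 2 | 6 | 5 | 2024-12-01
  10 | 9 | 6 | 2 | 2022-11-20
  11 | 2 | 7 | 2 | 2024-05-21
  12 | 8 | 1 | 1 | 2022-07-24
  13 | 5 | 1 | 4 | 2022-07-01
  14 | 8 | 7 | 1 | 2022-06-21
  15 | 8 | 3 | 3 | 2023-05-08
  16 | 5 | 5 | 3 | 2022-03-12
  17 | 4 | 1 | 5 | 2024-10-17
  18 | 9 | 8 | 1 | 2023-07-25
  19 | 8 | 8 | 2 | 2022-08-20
SELECT MAX(price) FROM products

Execution result:
478.52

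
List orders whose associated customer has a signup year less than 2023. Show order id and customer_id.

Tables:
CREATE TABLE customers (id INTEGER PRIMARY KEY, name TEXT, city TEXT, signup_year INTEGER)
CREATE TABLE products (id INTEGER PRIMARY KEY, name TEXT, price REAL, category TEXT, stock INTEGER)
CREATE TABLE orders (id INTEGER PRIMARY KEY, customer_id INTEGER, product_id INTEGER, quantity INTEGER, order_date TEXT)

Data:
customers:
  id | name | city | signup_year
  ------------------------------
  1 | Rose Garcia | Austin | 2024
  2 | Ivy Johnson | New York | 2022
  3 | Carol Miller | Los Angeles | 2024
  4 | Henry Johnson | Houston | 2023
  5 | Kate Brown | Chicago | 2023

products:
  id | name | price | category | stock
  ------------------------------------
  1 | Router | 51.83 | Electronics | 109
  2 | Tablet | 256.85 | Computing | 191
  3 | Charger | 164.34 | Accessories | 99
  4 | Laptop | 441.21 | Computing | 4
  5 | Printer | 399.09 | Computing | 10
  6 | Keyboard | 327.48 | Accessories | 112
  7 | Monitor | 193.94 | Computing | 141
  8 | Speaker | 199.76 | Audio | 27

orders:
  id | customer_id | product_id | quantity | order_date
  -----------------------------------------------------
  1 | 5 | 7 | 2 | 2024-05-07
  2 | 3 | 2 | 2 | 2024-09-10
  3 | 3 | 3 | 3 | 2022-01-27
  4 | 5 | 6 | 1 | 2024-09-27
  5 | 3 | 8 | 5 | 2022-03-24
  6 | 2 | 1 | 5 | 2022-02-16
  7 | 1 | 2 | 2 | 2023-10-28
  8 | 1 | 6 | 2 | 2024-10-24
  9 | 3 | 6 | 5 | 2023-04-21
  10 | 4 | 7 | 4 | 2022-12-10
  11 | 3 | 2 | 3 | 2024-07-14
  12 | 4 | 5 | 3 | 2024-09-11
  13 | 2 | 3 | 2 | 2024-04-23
SELECT id, customer_id FROM orders WHERE customer_id IN (SELECT id FROM customers WHERE signup_year < 2023)

Execution result:
id | customer_id
6 | 2
13 | 2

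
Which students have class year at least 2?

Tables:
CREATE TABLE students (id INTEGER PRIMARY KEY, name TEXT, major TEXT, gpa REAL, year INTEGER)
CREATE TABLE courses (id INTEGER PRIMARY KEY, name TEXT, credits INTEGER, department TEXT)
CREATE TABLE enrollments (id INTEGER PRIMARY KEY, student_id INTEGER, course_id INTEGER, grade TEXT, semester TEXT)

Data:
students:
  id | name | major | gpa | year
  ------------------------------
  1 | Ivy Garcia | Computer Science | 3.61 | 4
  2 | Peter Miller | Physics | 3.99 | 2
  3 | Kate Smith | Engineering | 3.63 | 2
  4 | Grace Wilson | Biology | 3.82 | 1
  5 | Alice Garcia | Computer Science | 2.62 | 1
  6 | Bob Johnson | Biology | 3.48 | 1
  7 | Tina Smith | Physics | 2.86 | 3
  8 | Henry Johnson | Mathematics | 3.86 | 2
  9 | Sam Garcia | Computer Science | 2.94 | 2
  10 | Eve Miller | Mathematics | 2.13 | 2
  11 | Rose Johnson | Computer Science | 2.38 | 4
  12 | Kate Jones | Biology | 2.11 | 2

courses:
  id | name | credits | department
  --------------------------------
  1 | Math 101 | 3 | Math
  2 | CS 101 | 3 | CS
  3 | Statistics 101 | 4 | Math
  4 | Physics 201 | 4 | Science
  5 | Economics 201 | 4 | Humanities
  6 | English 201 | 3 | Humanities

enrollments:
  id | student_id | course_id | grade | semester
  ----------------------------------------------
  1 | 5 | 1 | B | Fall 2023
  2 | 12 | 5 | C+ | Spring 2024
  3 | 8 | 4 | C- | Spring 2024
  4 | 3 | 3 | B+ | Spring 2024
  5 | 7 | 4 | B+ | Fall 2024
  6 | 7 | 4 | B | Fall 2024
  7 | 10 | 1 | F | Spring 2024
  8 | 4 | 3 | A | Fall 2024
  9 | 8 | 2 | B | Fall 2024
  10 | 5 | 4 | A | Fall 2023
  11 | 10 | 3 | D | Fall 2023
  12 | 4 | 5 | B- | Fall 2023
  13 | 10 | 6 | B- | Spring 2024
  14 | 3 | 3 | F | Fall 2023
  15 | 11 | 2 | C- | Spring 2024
SELECT name, year FROM students WHERE year >= 2

Execution result:
name | year
Ivy Garcia | 4
Peter Miller | 2
Kate Smith | 2
Tina Smith | 3
Henry Johnson | 2
Sam Garcia | 2
Eve Miller | 2
Rose Johnson | 4
Kate Jones | 2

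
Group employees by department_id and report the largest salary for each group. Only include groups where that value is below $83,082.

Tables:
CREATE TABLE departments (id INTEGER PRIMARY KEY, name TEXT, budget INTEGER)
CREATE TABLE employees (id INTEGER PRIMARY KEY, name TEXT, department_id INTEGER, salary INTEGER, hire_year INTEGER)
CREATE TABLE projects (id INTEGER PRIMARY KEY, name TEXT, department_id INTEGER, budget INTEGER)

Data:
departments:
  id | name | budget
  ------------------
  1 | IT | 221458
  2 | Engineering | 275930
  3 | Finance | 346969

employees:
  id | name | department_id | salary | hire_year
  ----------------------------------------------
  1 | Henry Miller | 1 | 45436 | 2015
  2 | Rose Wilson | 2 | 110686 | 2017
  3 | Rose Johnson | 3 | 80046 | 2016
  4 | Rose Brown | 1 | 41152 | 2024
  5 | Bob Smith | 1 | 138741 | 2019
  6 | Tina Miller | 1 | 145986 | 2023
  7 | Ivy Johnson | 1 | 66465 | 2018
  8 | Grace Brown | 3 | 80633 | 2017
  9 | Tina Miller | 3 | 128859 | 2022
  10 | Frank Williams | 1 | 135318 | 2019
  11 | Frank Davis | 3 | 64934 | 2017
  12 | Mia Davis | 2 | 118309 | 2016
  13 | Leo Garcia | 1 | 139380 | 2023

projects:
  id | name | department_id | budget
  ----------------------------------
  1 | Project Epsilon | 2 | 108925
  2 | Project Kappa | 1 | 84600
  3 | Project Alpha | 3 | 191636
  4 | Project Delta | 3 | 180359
SELECT department_id, MAX(salary) AS max_salary FROM employees GROUP BY department_id HAVING MAX(salary) < 83082

Execution result:
(no rows)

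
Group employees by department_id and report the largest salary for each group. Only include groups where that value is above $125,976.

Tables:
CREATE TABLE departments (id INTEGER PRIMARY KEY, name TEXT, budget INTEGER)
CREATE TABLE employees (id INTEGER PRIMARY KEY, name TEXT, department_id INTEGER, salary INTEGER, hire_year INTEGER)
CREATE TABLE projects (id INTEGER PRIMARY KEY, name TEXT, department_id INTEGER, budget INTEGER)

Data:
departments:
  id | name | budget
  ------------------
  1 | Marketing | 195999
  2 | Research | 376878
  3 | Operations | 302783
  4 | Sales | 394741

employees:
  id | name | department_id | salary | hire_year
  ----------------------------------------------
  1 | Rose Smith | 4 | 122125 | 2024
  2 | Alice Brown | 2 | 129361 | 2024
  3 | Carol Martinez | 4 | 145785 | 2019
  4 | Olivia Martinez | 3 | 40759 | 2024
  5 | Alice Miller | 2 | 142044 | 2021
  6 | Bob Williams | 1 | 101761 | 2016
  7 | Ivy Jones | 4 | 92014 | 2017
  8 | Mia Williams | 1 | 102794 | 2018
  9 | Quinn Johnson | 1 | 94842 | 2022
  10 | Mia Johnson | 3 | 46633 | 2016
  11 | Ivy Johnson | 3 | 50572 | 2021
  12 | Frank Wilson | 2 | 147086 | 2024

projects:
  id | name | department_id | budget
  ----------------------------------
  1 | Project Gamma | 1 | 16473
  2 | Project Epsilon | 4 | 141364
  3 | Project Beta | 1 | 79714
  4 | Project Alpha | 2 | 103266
SELECT department_id, MAX(salary) AS max_salary FROM employees GROUP BY department_id HAVING MAX(salary) > 125976

Execution result:
department_id | max_salary
2 | 147086
4 | 145785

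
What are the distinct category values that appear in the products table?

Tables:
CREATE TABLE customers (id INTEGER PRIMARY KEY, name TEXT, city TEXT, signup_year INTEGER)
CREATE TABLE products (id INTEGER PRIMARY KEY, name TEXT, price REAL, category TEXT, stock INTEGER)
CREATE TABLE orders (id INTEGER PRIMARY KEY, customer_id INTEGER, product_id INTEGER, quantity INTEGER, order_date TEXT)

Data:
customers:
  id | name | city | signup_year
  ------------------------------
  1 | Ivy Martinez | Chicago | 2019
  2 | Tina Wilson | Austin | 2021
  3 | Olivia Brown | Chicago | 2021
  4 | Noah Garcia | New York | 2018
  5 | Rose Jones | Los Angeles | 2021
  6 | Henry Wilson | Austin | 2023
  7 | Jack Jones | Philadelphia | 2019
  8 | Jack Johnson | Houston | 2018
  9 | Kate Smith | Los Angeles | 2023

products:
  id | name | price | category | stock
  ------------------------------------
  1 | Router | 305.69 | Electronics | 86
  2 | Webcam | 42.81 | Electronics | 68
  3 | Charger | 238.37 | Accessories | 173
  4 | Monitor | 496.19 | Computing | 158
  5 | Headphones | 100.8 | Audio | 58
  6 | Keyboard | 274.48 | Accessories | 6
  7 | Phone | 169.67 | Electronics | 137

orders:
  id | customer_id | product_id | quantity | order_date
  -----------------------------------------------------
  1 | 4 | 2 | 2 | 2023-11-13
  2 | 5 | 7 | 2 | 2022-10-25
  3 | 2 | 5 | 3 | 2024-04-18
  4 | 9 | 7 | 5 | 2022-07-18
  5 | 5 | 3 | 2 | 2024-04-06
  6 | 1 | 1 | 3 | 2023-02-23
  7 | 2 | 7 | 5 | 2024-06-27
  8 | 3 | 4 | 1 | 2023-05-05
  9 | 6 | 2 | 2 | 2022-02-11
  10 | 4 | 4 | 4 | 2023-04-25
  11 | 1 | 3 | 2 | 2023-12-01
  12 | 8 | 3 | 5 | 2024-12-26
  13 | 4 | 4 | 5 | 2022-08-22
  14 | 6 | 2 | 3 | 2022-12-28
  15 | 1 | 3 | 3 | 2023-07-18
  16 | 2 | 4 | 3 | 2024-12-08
SELECT DISTINCT category FROM products

Execution result:
category
Electronics
Accessories
Computing
Audio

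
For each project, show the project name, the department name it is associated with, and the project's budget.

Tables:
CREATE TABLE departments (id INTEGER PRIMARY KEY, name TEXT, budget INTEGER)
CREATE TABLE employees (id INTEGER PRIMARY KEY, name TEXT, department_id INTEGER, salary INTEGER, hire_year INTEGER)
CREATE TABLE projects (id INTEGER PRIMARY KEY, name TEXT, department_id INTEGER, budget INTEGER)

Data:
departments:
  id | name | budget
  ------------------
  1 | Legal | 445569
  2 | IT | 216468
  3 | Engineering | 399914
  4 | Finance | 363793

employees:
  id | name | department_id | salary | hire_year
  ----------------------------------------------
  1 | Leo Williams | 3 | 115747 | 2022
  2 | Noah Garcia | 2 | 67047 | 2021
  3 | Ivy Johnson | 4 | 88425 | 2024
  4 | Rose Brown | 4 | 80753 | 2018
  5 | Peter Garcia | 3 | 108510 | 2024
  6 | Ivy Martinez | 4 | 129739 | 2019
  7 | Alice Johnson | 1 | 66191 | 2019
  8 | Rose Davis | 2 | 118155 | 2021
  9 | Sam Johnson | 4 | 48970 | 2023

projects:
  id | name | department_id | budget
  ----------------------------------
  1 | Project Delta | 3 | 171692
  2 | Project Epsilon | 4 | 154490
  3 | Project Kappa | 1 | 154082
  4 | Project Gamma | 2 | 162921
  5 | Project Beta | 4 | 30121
SELECT c.name, p.name AS department, c.budget FROM projects c JOIN departments p ON c.department_id = p.id

Execution result:
name | department | budget
Project Delta | Engineering | 171692
Project Epsilon | Finance | 154490
Project Kappa | Legal | 154082
Project Gamma | IT | 162921
Project Beta | Finance | 30121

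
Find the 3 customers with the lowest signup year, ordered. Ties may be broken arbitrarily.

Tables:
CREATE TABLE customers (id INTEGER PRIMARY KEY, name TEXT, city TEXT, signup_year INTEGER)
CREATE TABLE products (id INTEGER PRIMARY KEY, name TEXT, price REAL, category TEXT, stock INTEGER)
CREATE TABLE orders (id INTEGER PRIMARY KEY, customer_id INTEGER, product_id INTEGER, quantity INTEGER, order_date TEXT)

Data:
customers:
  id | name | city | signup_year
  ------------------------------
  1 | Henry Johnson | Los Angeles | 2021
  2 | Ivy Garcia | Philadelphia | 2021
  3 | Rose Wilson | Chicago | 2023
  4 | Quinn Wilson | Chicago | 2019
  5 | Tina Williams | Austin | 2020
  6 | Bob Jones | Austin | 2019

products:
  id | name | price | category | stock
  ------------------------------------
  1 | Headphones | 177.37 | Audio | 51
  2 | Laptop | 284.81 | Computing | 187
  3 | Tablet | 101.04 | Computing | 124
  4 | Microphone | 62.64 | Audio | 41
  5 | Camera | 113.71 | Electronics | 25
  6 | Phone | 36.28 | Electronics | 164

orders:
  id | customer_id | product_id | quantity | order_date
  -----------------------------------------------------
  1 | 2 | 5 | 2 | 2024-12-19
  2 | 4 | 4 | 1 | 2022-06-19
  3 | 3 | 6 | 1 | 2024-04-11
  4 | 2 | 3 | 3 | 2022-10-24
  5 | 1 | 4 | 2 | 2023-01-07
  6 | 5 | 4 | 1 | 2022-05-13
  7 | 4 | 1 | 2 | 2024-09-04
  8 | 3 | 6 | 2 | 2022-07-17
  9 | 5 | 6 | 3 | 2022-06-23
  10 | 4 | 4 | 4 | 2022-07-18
SELECT name, signup_year FROM customers ORDER BY signup_year ASC LIMIT 3

Execution result:
name | signup_year
Quinn Wilson | 2019
Bob Jones | 2019
Tina Williams | 2020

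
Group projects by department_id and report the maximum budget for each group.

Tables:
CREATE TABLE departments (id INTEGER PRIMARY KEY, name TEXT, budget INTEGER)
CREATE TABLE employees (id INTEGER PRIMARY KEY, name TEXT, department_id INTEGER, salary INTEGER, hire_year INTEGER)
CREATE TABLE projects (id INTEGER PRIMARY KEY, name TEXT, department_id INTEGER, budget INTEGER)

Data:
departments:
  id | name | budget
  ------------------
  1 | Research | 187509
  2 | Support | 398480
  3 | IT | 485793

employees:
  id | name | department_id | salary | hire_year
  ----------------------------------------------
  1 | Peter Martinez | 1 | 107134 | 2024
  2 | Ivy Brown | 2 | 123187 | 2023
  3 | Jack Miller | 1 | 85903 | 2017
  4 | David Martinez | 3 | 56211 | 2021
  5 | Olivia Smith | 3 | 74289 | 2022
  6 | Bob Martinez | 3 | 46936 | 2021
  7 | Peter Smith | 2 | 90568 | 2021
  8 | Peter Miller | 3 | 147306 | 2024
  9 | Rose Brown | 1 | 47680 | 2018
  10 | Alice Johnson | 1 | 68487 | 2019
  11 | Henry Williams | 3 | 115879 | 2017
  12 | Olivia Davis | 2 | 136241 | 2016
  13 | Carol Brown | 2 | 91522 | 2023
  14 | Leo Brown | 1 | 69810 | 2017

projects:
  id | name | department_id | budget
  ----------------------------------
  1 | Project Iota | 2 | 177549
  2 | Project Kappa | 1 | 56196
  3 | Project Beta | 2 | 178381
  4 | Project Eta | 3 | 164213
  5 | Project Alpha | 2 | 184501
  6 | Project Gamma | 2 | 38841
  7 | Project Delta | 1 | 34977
SELECT department_id, MAX(budget) AS max_budget FROM projects GROUP BY department_id

Execution result:
department_id | max_budget
1 | 56196
2 | 184501
3 | 164213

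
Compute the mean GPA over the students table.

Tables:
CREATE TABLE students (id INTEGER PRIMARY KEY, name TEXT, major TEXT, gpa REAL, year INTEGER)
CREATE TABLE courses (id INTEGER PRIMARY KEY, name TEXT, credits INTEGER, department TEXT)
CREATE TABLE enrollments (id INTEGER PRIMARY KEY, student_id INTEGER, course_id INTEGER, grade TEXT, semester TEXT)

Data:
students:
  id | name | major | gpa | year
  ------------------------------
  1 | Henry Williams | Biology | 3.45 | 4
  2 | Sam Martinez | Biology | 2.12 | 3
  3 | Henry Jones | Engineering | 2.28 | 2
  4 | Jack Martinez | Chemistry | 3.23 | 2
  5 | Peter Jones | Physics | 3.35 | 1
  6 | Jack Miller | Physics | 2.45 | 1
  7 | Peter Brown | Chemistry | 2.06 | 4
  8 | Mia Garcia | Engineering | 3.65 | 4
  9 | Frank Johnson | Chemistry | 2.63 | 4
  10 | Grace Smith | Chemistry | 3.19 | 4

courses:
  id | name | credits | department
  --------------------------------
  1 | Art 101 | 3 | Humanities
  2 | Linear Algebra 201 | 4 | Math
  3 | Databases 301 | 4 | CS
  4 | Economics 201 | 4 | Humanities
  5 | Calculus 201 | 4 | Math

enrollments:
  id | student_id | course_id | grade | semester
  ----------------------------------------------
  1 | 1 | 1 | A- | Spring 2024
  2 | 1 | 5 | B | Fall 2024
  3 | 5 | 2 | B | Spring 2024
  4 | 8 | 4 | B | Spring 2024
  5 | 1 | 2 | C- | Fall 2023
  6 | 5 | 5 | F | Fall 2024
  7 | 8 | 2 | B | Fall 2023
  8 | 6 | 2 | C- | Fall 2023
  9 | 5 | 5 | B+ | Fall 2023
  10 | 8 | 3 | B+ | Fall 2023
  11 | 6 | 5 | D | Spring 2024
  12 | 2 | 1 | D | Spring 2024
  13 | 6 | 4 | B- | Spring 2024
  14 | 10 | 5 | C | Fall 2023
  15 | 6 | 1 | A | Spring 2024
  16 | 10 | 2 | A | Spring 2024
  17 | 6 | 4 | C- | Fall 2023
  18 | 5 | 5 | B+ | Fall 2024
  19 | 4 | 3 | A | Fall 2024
SELECT AVG(gpa) FROM students

Execution result:
2.84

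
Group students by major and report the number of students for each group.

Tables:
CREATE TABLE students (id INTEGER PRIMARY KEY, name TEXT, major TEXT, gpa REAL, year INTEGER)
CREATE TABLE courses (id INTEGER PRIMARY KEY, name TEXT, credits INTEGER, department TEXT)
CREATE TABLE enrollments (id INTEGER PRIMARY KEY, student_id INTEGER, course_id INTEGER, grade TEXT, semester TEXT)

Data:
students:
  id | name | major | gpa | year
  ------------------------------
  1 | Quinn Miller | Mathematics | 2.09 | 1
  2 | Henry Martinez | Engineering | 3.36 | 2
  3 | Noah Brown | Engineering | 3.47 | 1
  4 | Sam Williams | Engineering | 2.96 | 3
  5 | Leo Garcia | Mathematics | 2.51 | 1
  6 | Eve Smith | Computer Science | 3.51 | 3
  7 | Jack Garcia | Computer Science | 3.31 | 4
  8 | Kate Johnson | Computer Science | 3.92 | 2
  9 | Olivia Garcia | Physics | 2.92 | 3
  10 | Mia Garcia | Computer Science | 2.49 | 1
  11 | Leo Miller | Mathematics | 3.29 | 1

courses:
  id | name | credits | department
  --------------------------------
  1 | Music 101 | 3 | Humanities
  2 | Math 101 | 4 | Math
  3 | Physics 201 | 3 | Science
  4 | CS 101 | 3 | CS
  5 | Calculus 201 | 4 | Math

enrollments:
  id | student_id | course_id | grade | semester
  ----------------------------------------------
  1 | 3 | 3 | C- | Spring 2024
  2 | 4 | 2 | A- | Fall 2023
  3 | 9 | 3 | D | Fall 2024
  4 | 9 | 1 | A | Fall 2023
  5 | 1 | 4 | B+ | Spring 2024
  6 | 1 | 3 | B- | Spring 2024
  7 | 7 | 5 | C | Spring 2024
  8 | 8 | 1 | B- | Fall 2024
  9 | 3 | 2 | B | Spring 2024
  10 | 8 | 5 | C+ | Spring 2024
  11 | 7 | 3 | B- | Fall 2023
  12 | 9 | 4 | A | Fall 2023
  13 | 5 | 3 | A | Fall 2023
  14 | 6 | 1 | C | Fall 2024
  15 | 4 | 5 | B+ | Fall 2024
SELECT major, COUNT(*) AS n FROM students GROUP BY major

Execution result:
major | n
Computer Science | 4
Engineering | 3
Mathematics | 3
Physics | 1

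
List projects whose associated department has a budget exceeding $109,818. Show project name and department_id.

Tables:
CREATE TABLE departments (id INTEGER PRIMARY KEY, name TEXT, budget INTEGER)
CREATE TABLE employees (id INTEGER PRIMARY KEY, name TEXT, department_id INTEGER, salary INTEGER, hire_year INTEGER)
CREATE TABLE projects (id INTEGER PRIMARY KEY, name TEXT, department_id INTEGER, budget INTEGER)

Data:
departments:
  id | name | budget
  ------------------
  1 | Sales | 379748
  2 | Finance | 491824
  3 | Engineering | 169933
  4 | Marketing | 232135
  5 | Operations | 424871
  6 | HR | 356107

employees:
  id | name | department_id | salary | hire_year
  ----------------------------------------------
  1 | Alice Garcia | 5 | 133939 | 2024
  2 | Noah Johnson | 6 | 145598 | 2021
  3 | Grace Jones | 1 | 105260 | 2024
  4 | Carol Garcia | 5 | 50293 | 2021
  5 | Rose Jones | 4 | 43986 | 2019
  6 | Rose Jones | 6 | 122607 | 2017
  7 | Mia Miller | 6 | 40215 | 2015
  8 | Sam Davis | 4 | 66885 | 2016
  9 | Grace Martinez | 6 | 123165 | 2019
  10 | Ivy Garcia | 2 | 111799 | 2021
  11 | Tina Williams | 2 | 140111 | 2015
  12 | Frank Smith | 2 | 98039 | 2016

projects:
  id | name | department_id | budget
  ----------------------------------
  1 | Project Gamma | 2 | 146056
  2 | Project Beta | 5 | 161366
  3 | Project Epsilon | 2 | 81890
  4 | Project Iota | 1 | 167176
SELECT name, department_id FROM projects WHERE department_id IN (SELECT id FROM departments WHERE budget > 109818)

Execution result:
name | department_id
Project Gamma | 2
Project Beta | 5
Project Epsilon | 2
Project Iota | 1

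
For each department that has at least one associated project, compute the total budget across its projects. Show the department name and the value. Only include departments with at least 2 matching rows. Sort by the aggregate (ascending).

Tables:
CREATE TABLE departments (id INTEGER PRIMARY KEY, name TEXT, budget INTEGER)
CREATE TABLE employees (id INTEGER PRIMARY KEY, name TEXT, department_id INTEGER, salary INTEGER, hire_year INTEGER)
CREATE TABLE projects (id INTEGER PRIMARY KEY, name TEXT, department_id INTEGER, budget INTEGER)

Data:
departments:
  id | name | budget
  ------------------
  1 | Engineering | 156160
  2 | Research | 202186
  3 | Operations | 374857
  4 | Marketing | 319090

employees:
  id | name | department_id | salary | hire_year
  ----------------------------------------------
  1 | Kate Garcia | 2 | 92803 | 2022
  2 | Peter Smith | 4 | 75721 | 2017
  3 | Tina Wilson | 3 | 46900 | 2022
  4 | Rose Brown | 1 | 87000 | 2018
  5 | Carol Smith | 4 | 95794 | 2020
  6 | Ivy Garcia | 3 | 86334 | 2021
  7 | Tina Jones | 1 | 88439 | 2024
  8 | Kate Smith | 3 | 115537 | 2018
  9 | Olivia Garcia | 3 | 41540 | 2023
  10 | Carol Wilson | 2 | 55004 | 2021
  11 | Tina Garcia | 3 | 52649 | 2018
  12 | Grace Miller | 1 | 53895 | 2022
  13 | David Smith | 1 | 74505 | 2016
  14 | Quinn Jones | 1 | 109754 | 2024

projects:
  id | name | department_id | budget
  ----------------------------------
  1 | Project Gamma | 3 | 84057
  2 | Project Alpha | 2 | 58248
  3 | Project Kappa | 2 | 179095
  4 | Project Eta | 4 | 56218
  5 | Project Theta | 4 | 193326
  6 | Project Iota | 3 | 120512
SELECT p.name, SUM(c.budget) AS sum_budget FROM projects c JOIN departments p ON c.department_id = p.id GROUP BY p.id, p.name HAVING COUNT(*) >= 2 ORDER BY sum_budget ASC

Execution result:
name | sum_budget
Operations | 204569
Research | 237343
Marketing | 249544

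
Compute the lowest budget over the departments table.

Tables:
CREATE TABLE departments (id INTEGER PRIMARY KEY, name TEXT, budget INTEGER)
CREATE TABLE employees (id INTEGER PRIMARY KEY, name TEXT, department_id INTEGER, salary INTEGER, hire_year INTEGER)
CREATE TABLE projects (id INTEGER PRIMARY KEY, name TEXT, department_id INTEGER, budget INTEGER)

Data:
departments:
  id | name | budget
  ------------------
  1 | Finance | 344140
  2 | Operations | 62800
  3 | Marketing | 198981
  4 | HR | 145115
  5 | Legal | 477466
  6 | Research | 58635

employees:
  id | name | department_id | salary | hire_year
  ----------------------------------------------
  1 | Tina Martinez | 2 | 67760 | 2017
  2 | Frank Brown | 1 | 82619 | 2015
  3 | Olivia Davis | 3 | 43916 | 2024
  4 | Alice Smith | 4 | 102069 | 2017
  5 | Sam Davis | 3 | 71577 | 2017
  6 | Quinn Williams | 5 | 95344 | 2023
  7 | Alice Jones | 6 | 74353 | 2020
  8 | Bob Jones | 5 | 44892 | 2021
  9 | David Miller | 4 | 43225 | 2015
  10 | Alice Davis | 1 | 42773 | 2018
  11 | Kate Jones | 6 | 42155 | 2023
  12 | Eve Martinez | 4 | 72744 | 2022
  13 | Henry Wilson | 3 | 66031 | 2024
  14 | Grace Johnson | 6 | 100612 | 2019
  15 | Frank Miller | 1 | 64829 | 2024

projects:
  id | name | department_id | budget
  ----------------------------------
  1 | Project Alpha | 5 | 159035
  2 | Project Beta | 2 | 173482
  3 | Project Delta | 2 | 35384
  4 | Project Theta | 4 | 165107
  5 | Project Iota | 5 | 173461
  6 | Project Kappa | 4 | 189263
SELECT MIN(budget) FROM departments

Execution result:
58635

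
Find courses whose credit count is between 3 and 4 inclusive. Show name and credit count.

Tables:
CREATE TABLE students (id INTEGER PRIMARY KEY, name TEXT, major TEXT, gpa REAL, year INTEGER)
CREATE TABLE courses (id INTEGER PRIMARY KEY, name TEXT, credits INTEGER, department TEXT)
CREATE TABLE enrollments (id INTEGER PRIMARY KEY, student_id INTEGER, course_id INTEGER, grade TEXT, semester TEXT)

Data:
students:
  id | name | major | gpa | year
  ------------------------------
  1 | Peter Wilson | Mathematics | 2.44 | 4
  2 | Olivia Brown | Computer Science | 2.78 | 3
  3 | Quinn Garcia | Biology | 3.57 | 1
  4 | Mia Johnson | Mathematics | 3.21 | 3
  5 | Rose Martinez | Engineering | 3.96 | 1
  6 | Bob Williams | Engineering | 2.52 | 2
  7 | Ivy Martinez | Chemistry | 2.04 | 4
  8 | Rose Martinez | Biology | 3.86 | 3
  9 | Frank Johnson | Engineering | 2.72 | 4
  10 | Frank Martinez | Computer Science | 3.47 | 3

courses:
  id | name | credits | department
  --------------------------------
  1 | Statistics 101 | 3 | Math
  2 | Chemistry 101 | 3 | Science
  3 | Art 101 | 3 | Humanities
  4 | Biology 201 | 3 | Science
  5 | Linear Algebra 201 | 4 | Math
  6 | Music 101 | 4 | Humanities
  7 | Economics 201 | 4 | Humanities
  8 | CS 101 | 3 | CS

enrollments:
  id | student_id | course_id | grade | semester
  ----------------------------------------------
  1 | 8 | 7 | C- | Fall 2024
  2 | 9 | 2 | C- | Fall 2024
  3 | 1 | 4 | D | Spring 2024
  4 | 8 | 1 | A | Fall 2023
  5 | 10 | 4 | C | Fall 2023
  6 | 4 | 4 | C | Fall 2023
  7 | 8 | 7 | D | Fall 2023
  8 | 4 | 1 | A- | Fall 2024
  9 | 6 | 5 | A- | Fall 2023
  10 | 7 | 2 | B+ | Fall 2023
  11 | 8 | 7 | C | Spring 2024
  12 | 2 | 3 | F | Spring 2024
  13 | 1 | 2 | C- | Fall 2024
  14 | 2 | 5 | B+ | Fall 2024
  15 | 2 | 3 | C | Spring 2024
SELECT name, credits FROM courses WHERE credits BETWEEN 3 AND 4

Execution result:
name | credits
Statistics 101 | 3
Chemistry 101 | 3
Art 101 | 3
Biology 201 | 3
Linear Algebra 201 | 4
Music 101 | 4
Economics 201 | 4
CS 101 | 3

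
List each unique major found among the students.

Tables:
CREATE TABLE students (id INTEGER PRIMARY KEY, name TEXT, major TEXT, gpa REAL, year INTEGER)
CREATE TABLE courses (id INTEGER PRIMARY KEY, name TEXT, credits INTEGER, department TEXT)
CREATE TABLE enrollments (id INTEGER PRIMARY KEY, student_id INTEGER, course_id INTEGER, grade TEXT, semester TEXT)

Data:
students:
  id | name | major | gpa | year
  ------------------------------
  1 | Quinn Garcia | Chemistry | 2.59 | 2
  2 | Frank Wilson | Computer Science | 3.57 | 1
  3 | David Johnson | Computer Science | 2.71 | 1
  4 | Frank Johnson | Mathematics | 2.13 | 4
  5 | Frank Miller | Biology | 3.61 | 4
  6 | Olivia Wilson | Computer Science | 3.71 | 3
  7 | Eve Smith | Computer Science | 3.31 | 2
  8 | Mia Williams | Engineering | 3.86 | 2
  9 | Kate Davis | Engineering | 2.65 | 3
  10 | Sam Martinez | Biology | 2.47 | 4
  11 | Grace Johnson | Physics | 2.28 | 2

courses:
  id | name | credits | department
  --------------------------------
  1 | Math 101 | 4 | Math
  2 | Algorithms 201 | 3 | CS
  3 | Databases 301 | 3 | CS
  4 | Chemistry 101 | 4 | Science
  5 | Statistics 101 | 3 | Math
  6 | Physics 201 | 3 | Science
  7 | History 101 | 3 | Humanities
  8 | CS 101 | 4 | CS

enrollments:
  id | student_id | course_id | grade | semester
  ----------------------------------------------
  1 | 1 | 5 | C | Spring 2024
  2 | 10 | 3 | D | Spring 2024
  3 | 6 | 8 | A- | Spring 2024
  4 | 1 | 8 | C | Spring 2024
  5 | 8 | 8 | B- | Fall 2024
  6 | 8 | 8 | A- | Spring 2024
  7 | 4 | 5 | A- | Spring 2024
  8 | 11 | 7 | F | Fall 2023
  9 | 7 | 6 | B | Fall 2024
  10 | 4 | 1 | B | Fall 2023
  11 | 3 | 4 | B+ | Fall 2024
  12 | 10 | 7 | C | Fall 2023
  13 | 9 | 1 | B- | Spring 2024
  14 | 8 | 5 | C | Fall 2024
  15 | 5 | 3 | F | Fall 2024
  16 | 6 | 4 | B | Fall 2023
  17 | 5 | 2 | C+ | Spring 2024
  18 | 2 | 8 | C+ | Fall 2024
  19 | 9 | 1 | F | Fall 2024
SELECT DISTINCT major FROM students

Execution result:
major
Chemistry
Computer Science
Mathematics
Biology
Engineering
Physics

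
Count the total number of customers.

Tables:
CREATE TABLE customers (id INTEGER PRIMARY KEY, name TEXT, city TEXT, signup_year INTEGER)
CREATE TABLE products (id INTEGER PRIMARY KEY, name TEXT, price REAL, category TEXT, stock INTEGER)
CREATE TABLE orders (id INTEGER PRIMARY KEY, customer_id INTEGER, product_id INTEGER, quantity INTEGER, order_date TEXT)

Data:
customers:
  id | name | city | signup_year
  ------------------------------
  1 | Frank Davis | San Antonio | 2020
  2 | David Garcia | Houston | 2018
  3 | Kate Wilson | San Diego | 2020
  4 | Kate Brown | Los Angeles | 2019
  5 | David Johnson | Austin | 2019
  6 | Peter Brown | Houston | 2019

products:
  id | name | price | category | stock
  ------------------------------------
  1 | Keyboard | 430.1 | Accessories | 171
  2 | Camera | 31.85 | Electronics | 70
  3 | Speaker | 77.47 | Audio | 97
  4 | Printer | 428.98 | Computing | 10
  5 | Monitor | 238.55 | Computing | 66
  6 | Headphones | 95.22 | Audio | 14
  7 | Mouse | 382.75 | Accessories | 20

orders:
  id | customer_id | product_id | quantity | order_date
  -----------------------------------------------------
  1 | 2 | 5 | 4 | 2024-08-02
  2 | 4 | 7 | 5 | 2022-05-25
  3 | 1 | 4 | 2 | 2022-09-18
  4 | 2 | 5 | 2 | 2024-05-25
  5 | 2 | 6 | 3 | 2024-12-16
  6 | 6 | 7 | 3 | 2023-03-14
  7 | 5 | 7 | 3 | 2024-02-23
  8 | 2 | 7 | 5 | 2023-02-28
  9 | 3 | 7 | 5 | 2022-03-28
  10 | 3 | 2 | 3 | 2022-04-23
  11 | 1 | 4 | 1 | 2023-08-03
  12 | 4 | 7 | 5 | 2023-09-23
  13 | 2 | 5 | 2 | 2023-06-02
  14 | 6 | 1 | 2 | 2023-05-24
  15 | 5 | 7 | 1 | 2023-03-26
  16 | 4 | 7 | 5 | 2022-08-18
SELECT COUNT(*) FROM customers

Execution result:
6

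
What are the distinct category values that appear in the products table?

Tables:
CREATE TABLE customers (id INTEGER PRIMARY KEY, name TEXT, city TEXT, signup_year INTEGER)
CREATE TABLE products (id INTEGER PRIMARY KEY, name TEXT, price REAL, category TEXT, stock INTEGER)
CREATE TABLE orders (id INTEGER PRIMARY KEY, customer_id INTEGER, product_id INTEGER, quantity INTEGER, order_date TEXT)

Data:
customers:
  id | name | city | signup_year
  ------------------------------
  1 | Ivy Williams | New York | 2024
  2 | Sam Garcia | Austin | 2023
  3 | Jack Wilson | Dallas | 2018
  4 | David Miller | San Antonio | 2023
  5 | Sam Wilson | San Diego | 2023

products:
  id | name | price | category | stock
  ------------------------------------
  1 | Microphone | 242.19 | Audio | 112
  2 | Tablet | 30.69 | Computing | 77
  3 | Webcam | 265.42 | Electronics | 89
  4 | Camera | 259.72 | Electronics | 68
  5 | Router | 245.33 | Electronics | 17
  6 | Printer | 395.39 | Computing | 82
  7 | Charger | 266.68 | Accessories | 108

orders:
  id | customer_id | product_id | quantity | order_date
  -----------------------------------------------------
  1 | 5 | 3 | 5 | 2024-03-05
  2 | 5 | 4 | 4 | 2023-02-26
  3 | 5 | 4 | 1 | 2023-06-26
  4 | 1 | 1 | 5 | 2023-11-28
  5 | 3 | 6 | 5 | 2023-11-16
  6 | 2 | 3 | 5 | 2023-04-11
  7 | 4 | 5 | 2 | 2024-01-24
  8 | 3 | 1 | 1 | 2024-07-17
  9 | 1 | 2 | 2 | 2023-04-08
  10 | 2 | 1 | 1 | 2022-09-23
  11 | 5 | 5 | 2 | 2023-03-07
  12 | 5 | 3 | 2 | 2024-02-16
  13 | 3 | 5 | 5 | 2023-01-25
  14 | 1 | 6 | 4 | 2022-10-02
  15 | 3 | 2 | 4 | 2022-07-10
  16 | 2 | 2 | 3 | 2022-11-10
SELECT DISTINCT category FROM products

Execution result:
category
Audio
Computing
Electronics
Accessories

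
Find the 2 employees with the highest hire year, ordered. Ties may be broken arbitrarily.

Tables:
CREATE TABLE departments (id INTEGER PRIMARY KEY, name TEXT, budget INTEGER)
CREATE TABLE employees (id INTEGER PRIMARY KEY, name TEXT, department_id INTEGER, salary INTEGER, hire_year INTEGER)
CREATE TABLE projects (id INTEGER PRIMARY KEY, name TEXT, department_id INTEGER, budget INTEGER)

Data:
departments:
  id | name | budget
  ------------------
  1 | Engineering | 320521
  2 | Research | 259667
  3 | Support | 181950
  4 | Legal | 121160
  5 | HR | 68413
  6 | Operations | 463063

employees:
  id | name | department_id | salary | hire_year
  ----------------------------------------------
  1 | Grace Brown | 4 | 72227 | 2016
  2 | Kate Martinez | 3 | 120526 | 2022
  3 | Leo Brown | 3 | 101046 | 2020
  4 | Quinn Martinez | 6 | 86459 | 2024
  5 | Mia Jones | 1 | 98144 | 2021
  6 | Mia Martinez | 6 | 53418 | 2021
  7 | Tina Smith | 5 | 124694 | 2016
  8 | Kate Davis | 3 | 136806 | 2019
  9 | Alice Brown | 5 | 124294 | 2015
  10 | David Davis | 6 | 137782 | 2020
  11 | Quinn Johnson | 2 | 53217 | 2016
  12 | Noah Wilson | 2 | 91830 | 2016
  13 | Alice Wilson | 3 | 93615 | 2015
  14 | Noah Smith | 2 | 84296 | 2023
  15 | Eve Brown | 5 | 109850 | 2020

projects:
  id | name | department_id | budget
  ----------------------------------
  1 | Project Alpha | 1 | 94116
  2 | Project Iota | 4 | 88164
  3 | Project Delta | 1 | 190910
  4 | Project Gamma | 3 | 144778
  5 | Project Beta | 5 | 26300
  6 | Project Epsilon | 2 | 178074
SELECT name, hire_year FROM employees ORDER BY hire_year DESC LIMIT 2

Execution result:
name | hire_year
Quinn Martinez | 2024
Noah Smith | 2023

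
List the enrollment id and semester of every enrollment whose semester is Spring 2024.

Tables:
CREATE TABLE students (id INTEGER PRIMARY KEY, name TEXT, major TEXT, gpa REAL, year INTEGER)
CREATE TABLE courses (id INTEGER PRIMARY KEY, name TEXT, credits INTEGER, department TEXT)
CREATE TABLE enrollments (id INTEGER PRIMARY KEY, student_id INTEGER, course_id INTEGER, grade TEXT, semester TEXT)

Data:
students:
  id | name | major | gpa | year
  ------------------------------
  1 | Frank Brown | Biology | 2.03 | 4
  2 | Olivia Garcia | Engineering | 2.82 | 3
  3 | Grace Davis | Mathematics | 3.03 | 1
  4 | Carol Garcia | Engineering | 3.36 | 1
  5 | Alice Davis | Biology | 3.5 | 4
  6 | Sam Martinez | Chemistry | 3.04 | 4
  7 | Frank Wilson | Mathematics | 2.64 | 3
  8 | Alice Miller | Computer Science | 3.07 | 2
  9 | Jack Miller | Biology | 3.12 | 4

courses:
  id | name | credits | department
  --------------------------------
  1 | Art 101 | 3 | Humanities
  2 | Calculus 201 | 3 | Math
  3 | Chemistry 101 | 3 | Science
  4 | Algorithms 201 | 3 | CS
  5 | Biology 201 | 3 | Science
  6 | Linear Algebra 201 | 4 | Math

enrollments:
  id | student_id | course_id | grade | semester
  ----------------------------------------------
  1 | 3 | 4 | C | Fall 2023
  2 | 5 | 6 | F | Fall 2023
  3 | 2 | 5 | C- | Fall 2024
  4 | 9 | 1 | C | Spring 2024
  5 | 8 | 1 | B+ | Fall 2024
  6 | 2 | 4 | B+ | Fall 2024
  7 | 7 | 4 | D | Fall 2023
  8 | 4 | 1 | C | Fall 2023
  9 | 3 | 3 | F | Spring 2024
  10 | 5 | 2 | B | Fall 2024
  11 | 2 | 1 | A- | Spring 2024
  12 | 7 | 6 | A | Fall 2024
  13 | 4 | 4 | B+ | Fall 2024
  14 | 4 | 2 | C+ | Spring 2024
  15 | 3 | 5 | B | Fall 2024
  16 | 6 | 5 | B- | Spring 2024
SELECT id, semester FROM enrollments WHERE semester = 'Spring 2024'

Execution result:
id | semester
4 | Spring 2024
9 | Spring 2024
11 | Spring 2024
14 | Spring 2024
16 | Spring 2024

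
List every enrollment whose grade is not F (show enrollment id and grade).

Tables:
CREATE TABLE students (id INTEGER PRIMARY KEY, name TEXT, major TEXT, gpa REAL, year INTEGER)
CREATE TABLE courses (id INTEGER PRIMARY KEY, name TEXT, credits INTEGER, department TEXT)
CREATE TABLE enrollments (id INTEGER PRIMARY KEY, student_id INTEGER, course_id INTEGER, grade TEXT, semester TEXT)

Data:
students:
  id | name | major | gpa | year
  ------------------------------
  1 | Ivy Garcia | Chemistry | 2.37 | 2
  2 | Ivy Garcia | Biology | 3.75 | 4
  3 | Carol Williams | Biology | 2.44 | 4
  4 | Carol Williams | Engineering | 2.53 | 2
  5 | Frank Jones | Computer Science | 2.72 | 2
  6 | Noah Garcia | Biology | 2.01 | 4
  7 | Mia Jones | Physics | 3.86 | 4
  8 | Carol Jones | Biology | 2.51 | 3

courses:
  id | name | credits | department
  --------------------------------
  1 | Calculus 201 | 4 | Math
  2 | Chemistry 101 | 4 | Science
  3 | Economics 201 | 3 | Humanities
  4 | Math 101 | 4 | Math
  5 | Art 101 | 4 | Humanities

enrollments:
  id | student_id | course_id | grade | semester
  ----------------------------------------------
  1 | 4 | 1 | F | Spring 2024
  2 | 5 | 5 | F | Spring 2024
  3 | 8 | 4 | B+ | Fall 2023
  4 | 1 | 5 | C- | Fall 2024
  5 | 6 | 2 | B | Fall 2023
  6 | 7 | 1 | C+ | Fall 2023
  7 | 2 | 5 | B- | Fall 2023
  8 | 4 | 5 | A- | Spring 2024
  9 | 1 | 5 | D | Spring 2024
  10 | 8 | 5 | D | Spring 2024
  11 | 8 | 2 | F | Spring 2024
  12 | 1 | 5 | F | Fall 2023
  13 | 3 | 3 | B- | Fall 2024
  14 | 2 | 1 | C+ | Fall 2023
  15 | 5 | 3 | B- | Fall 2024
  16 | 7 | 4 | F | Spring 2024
SELECT id, grade FROM enrollments WHERE grade <> 'F'

Execution result:
id | grade
3 | B+
4 | C-
5 | B
6 | C+
7 | B-
8 | A-
9 | D
10 | D
13 | B-
14 | C+
15 | B-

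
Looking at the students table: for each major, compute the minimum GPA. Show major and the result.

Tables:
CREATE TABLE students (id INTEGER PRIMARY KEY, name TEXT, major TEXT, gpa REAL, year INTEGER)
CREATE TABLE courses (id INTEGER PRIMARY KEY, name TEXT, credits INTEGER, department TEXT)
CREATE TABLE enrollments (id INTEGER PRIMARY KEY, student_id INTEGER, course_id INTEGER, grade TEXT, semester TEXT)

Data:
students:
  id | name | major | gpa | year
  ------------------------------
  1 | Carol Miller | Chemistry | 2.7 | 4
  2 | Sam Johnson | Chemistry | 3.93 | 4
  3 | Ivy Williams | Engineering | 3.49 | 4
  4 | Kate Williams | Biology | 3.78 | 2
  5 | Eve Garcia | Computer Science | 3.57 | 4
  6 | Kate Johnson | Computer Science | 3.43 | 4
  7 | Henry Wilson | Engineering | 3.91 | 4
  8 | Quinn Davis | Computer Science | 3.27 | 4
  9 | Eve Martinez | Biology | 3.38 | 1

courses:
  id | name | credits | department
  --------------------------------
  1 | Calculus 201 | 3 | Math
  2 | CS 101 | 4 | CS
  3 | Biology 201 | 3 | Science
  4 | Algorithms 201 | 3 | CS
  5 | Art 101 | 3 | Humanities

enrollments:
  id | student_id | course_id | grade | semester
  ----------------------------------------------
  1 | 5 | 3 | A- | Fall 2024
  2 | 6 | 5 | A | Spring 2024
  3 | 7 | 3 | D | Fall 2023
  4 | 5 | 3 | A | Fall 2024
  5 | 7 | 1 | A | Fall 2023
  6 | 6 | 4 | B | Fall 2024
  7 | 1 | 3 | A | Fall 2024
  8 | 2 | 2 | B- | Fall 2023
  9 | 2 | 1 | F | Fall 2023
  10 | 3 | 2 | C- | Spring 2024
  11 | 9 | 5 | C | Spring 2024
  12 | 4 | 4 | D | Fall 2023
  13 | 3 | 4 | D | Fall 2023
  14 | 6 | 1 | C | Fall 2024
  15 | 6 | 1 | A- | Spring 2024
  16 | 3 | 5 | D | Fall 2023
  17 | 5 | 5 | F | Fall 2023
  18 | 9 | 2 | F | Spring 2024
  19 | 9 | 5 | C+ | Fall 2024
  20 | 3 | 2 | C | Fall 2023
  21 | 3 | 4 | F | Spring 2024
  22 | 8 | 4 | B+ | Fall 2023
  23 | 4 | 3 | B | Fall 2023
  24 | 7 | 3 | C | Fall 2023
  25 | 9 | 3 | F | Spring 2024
SELECT major, MIN(gpa) AS min_gpa FROM students GROUP BY major

Execution result:
major | min_gpa
Biology | 3.38
Chemistry | 2.70
Computer Science | 3.27
Engineering | 3.49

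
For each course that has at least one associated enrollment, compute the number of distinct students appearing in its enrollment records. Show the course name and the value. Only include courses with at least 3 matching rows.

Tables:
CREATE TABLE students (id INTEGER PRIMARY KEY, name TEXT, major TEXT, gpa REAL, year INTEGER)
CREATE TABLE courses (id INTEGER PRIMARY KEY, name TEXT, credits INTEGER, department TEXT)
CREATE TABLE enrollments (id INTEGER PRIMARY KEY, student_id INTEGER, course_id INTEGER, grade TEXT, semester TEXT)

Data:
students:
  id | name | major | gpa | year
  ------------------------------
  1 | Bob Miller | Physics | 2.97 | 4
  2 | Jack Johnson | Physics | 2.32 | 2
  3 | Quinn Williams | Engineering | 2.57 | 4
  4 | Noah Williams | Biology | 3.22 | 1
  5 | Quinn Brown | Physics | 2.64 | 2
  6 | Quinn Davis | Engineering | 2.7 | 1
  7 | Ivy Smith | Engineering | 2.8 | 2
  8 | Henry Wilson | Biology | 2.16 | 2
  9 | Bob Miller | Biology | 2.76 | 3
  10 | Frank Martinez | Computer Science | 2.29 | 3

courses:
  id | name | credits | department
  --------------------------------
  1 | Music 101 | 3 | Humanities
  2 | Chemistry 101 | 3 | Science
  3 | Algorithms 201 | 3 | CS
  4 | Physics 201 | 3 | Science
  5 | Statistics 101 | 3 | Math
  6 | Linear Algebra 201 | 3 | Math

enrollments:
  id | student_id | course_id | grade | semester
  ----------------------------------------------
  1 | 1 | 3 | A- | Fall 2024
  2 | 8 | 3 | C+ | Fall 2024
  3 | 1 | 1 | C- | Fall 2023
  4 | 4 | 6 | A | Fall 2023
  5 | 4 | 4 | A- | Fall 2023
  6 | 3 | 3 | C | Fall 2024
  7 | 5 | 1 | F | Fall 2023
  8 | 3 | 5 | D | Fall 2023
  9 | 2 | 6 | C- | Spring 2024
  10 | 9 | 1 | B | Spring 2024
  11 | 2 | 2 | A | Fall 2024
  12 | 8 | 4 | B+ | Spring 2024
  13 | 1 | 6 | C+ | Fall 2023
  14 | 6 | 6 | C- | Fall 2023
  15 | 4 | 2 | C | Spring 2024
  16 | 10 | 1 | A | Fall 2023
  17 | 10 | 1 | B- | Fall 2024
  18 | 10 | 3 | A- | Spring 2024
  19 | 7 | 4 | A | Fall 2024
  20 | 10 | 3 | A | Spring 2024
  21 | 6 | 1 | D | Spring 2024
SELECT p.name, COUNT(DISTINCT c.student_id) AS distinct_student_count FROM enrollments c JOIN courses p ON c.course_id = p.id GROUP BY p.id, p.name HAVING COUNT(*) >= 3

Execution result:
name | distinct_student_count
Music 101 | 5
Algorithms 201 | 4
Physics 201 | 3
Linear Algebra 201 | 4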